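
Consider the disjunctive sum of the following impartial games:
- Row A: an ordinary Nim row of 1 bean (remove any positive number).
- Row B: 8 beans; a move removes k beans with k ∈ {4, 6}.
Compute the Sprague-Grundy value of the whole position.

3

Row A is a plain Nim row of size 1, so its Grundy value is 1.
Build the Grundy sequence for row B with g(k) = mex{g(k−s) : s ∈ {4, 6}, s ≤ k}:
g(0) = mex{} = 0
g(1) = mex{} = 0
g(2) = mex{} = 0
g(3) = mex{} = 0
g(4) = mex{0} = 1
g(5) = mex{0} = 1
g(6) = mex{0} = 1
g(7) = mex{0} = 1
g(8) = mex{0,1} = 2
So g(8) = 2.
The value of a disjunctive sum is the nim-sum of the parts.
Combined value = 1 XOR 2 = 3.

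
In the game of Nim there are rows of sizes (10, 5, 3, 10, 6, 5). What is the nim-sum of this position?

5

Compute the nim-sum pairwise:
10 ^ 5 = 15
15 ^ 3 = 12
12 ^ 10 = 6
6 ^ 6 = 0
0 ^ 5 = 5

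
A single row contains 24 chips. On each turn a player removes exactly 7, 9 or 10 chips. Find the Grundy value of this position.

Build the Grundy sequence with g(k) = mex{g(k−s) : s ∈ {7, 9, 10}, s ≤ k}:
k:     0  1  2  3  4  5  6  7  8  9 10 11 12 13 14 15 16 17 18 19 20 21 22 23 24
g(k):  0  0  0  0  0  0  0  1  1  1  1  1  1  1  2  2  2  0  0  0  0  0  0  0  1
So g(24) = 1.

1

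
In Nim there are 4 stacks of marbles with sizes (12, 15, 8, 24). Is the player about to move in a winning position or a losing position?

Winning position

Nim-sum: 12 XOR 15 XOR 8 XOR 24 = 19.
The nim-sum is 19 ≠ 0, so this is an N-position: the player to move can win.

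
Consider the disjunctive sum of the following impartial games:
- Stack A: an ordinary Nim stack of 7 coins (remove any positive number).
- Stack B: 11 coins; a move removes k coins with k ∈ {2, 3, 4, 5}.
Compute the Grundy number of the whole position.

5

Stack A is a plain Nim stack of size 7, so its Grundy value is 7.
Build the Grundy sequence for stack B with g(k) = mex{g(k−s) : s ∈ {2, 3, 4, 5}, s ≤ k}:
k:     0  1  2  3  4  5  6  7  8  9 10 11
g(k):  0  0  1  1  2  2  3  0  0  1  1  2
So g(11) = 2.
The value of a disjunctive sum is the nim-sum of the parts.
Combined value = 7 XOR 2 = 5.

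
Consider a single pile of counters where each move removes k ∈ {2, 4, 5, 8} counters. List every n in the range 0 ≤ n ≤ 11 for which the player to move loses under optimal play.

Grundy values for subtraction set {2, 4, 5, 8}:
k:     0  1  2  3  4  5  6  7  8  9 10 11
g(k):  0  0  1  1  2  2  3  0  4  1  0  2
The P-positions (g = 0) in 0..11 are 0, 1, 7, 10.

0, 1, 7, 10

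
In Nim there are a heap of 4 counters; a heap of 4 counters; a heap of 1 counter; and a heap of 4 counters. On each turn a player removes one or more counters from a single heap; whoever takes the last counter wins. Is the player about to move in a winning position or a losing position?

Winning position

Nim-sum: 4 XOR 4 XOR 1 XOR 4 = 5.
The nim-sum is 5 ≠ 0, so this is an N-position: the player to move can win.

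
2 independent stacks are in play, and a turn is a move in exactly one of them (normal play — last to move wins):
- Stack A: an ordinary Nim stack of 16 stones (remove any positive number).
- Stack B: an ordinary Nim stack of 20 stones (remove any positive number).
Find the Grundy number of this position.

4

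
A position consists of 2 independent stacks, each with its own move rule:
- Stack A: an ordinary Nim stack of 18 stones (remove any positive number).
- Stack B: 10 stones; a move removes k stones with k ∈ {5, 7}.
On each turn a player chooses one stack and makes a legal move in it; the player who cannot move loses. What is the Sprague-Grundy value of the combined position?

16

Stack A is a plain Nim stack of size 18, so its Grundy value is 18.
Build the Grundy sequence for stack B with g(k) = mex{g(k−s) : s ∈ {5, 7}, s ≤ k}:
g(0) = mex{} = 0
g(1) = mex{} = 0
g(2) = mex{} = 0
g(3) = mex{} = 0
g(4) = mex{} = 0
g(5) = mex{0} = 1
g(6) = mex{0} = 1
g(7) = mex{0} = 1
g(8) = mex{0} = 1
g(9) = mex{0} = 1
g(10) = mex{0,1} = 2
So g(10) = 2.
The value of a disjunctive sum is the nim-sum of the parts.
Combined value = 18 XOR 2 = 16.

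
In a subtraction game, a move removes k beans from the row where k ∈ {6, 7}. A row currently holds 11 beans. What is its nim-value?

Grundy values for subtraction set {6, 7}:
g(0) = mex{} = 0
g(1) = mex{} = 0
g(2) = mex{} = 0
g(3) = mex{} = 0
g(4) = mex{} = 0
g(5) = mex{} = 0
g(6) = mex{0} = 1
g(7) = mex{0} = 1
g(8) = mex{0} = 1
g(9) = mex{0} = 1
g(10) = mex{0} = 1
g(11) = mex{0} = 1
So g(11) = 1.

1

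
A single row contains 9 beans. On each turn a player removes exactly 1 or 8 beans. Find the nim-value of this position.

0

Grundy values for subtraction set {1, 8}:
k:     0  1  2  3  4  5  6  7  8  9
g(k):  0  1  0  1  0  1  0  1  2  0
So g(9) = 0.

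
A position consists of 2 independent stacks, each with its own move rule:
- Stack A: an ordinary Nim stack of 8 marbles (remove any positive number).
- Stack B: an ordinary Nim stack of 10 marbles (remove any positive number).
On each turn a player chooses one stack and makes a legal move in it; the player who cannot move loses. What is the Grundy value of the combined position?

Stack A is a plain Nim stack of size 8, so its Grundy value is 8.
Stack B is a plain Nim stack of size 10, so its Grundy value is 10.
The value of a disjunctive sum is the nim-sum of the parts.
Combined value = 8 XOR 10 = 2.

2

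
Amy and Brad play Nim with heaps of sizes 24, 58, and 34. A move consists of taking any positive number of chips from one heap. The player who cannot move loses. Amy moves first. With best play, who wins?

Brad wins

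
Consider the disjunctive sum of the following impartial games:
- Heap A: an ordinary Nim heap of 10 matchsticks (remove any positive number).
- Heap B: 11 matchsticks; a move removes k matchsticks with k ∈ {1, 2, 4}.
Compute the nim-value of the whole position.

8

Heap A is a plain Nim heap of size 10, so its Grundy value is 10.
For heap B, compute g(0), g(1), … with moves {1, 2, 4}:
k:     0  1  2  3  4  5  6  7  8  9 10 11
g(k):  0  1  2  0  1  2  0  1  2  0  1  2
So g(11) = 2.
The value of a disjunctive sum is the nim-sum of the parts.
Combined value = 10 XOR 2 = 8.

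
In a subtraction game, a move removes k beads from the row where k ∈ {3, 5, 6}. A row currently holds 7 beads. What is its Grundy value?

Build the Grundy sequence with g(k) = mex{g(k−s) : s ∈ {3, 5, 6}, s ≤ k}:
k:     0  1  2  3  4  5  6  7
g(k):  0  0  0  1  1  1  2  2
So g(7) = 2.

2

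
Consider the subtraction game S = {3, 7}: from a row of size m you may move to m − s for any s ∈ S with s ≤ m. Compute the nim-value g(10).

Build the Grundy sequence with g(k) = mex{g(k−s) : s ∈ {3, 7}, s ≤ k}:
k:     0  1  2  3  4  5  6  7  8  9 10
g(k):  0  0  0  1  1  1  0  2  2  1  0
So g(10) = 0.

0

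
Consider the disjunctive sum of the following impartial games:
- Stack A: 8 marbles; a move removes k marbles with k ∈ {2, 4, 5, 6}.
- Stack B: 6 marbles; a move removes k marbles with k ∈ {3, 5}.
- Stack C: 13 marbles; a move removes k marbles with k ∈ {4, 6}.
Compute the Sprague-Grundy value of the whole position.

Build the Grundy sequence for stack A with g(k) = mex{g(k−s) : s ∈ {2, 4, 5, 6}, s ≤ k}:
g(0) = mex{} = 0
g(1) = mex{} = 0
g(2) = mex{0} = 1
g(3) = mex{0} = 1
g(4) = mex{0,1} = 2
g(5) = mex{0,1} = 2
g(6) = mex{0,1,2} = 3
g(7) = mex{0,1,2} = 3
g(8) = mex{1,2,3} = 0
So g(8) = 0.
Build the Grundy sequence for stack B with g(k) = mex{g(k−s) : s ∈ {3, 5}, s ≤ k}:
g(0) = mex{} = 0
g(1) = mex{} = 0
g(2) = mex{} = 0
g(3) = mex{0} = 1
g(4) = mex{0} = 1
g(5) = mex{0} = 1
g(6) = mex{0,1} = 2
So g(6) = 2.
For stack C, compute g(0), g(1), … with moves {4, 6}:
k:     0  1  2  3  4  5  6  7  8  9 10 11 12 13
g(k):  0  0  0  0  1  1  1  1  2  2  0  0  0  0
So g(13) = 0.
The value of a disjunctive sum is the nim-sum of the parts.
Combined value = 0 XOR 2 XOR 0 = 2.

2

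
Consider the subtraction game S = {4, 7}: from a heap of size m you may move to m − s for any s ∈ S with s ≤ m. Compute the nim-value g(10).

2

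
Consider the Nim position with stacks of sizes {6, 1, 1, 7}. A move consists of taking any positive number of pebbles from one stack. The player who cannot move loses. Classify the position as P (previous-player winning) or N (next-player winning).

N-position

Bitwise XOR of the heap sizes:
  110  (6)
  001  (1)
  001  (1)
  111  (7)
  ---
  001  (1)
The nim-sum is 1 ≠ 0, so this is an N-position: the player to move can win.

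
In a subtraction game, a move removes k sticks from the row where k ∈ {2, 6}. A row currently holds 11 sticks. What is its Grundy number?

Build the Grundy sequence with g(k) = mex{g(k−s) : s ∈ {2, 6}, s ≤ k}:
g(0) = mex{} = 0
g(1) = mex{} = 0
g(2) = mex{0} = 1
g(3) = mex{0} = 1
g(4) = mex{1} = 0
g(5) = mex{1} = 0
g(6) = mex{0} = 1
g(7) = mex{0} = 1
g(8) = mex{1} = 0
g(9) = mex{1} = 0
g(10) = mex{0} = 1
g(11) = mex{0} = 1
So g(11) = 1.

1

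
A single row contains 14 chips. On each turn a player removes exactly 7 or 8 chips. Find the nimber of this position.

2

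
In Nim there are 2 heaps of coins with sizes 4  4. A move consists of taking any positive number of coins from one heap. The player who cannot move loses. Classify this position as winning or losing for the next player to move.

Losing position

Bitwise XOR of the heap sizes:
  100  (4)
  100  (4)
  ---
  000  (0)
The nim-sum is 0, so this is a P-position: the player to move is in a losing position under optimal play.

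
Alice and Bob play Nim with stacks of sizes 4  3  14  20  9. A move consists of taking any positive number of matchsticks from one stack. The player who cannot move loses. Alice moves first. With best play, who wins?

Alice wins

Nim-sum: 4 ^ 3 ^ 14 ^ 20 ^ 9 = 20.
The nim-sum is 20 ≠ 0, so this is an N-position: the player to move can win; Alice has a winning move.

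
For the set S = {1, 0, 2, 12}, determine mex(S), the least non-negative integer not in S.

The values 0, 1, 2 are all present; 3 is the first non-negative integer missing from the set.

3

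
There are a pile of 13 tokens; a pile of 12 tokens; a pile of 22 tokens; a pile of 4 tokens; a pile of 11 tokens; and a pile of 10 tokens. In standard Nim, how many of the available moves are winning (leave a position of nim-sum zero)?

1

Compute the nim-sum pairwise:
13 ⊕ 12 = 1
1 ⊕ 22 = 23
23 ⊕ 4 = 19
19 ⊕ 11 = 24
24 ⊕ 10 = 18
The overall nim-sum is X = 18. A pile of size p has a winning move iff p XOR X < p (reduce it to p XOR X).
  13: 13 XOR 18 = 31 ≥ 13 — no move.
  12: 12 XOR 18 = 30 ≥ 12 — no move.
  22: 22 XOR 18 = 4 < 22 — winning move (to 4).
  4: 4 XOR 18 = 22 ≥ 4 — no move.
  11: 11 XOR 18 = 25 ≥ 11 — no move.
  10: 10 XOR 18 = 24 ≥ 10 — no move.
That gives 1 winning move.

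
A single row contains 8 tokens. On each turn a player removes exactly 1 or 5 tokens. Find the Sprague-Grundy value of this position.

0

Grundy values for subtraction set {1, 5}:
g(0) = mex{} = 0
g(1) = mex{0} = 1
g(2) = mex{1} = 0
g(3) = mex{0} = 1
g(4) = mex{1} = 0
g(5) = mex{0} = 1
g(6) = mex{1} = 0
g(7) = mex{0} = 1
g(8) = mex{1} = 0
So g(8) = 0.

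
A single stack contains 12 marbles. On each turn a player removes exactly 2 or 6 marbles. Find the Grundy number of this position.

0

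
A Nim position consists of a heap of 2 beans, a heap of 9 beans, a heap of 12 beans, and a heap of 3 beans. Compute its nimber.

Nim-sum: 2 XOR 9 XOR 12 XOR 3 = 4.

4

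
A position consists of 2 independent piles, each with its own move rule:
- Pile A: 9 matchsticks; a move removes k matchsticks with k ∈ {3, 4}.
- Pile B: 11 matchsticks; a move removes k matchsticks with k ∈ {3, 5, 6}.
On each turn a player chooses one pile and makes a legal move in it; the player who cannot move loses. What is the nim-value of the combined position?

0

Grundy values for pile A (subtraction set {3, 4}):
k:     0  1  2  3  4  5  6  7  8  9
g(k):  0  0  0  1  1  1  2  0  0  0
So g(9) = 0.
Build the Grundy sequence for pile B with g(k) = mex{g(k−s) : s ∈ {3, 5, 6}, s ≤ k}:
k:     0  1  2  3  4  5  6  7  8  9 10 11
g(k):  0  0  0  1  1  1  2  2  2  0  0  0
So g(11) = 0.
The value of a disjunctive sum is the nim-sum of the parts.
Combined value = 0 XOR 0 = 0.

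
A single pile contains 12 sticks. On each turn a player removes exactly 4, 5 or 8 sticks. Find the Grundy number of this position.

0

Build the Grundy sequence with g(k) = mex{g(k−s) : s ∈ {4, 5, 8}, s ≤ k}:
k:     0  1  2  3  4  5  6  7  8  9 10 11 12
g(k):  0  0  0  0  1  1  1  1  2  2  2  2  0
So g(12) = 0.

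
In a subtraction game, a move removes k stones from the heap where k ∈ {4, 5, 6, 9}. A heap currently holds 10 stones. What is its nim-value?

2

Build the Grundy sequence with g(k) = mex{g(k−s) : s ∈ {4, 5, 6, 9}, s ≤ k}:
k:     0  1  2  3  4  5  6  7  8  9 10
g(k):  0  0  0  0  1  1  1  1  2  2  2
So g(10) = 2.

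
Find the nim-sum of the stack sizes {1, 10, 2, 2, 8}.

3

In binary:
  0001  (1)
  1010  (10)
  0010  (2)
  0010  (2)
  1000  (8)
  ----
  0011  (3)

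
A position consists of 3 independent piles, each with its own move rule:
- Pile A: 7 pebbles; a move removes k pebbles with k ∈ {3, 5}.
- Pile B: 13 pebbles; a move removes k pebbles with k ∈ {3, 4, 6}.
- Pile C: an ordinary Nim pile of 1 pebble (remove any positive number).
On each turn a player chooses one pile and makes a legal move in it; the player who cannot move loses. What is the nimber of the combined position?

2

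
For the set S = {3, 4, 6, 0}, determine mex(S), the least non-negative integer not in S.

1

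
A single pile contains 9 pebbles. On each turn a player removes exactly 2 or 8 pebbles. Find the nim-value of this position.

2

Grundy values for subtraction set {2, 8}:
g(0) = mex{} = 0
g(1) = mex{} = 0
g(2) = mex{0} = 1
g(3) = mex{0} = 1
g(4) = mex{1} = 0
g(5) = mex{1} = 0
g(6) = mex{0} = 1
g(7) = mex{0} = 1
g(8) = mex{0,1} = 2
g(9) = mex{0,1} = 2
So g(9) = 2.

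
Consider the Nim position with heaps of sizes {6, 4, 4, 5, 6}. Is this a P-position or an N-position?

Compute the nim-sum pairwise:
6 ⊕ 4 = 2
2 ⊕ 4 = 6
6 ⊕ 5 = 3
3 ⊕ 6 = 5
The nim-sum is 5 ≠ 0, so this is an N-position: the player to move can win.

N-position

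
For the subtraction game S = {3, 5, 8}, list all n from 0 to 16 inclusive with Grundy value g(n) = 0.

0, 1, 2, 11, 12, 13

Compute g(0), g(1), … for moves {3, 5, 8}:
k:     0  1  2  3  4  5  6  7  8  9 10 11 12 13 14 15 16
g(k):  0  0  0  1  1  1  2  2  2  3  3  0  0  0  1  1  1
The P-positions (g = 0) in 0..16 are 0, 1, 2, 11, 12, 13.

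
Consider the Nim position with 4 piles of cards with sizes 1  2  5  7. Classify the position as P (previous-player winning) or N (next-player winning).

N-position

In binary:
  001  (1)
  010  (2)
  101  (5)
  111  (7)
  ---
  001  (1)
The nim-sum is 1 ≠ 0, so this is an N-position: the player to move can win.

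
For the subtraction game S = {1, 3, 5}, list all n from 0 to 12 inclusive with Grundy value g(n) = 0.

Build the Grundy sequence with g(k) = mex{g(k−s) : s ∈ {1, 3, 5}, s ≤ k}:
k:     0  1  2  3  4  5  6  7  8  9 10 11 12
g(k):  0  1  0  1  0  1  0  1  0  1  0  1  0
The P-positions (g = 0) in 0..12 are 0, 2, 4, 6, 8, 10, 12.

0, 2, 4, 6, 8, 10, 12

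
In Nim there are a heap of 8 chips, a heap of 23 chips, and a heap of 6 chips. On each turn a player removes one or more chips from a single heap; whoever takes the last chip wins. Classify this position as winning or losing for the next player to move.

Nim-sum: 8 ^ 23 ^ 6 = 25.
The nim-sum is 25 ≠ 0, so this is an N-position: the player to move can win.

Winning position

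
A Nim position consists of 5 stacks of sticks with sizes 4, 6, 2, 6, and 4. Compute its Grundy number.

2

Compute the nim-sum pairwise:
4 ^ 6 = 2
2 ^ 2 = 0
0 ^ 6 = 6
6 ^ 4 = 2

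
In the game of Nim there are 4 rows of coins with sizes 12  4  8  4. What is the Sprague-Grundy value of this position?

4

Compute the nim-sum pairwise:
12 ⊕ 4 = 8
8 ⊕ 8 = 0
0 ⊕ 4 = 4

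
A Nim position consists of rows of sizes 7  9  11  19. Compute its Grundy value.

In binary:
  00111  (7)
  01001  (9)
  01011  (11)
  10011  (19)
  -----
  10110  (22)

22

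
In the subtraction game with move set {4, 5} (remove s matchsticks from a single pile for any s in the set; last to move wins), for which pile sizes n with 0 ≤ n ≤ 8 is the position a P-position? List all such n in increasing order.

Compute g(0), g(1), … for moves {4, 5}:
g(0) = mex{} = 0
g(1) = mex{} = 0
g(2) = mex{} = 0
g(3) = mex{} = 0
g(4) = mex{0} = 1
g(5) = mex{0} = 1
g(6) = mex{0} = 1
g(7) = mex{0} = 1
g(8) = mex{0,1} = 2
The P-positions (g = 0) in 0..8 are 0, 1, 2, 3.

0, 1, 2, 3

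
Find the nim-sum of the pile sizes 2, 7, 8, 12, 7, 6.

0

Nim-sum: 2 ⊕ 7 ⊕ 8 ⊕ 12 ⊕ 7 ⊕ 6 = 0.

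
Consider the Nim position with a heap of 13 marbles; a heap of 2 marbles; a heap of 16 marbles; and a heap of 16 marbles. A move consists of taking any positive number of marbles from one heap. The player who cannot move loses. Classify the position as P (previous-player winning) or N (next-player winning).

N-position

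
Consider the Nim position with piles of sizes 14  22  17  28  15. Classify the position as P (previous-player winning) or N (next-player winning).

N-position

Bitwise XOR of the heap sizes:
  01110  (14)
  10110  (22)
  10001  (17)
  11100  (28)
  01111  (15)
  -----
  11010  (26)
The nim-sum is 26 ≠ 0, so this is an N-position: the player to move can win.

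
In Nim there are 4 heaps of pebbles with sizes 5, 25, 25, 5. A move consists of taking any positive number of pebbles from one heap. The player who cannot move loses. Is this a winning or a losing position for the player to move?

Compute the nim-sum pairwise:
5 ^ 25 = 28
28 ^ 25 = 5
5 ^ 5 = 0
The nim-sum is 0, so this is a P-position: the player to move is in a losing position under optimal play.

Losing position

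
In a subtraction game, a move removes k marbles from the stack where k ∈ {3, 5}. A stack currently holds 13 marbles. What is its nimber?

1

Compute g(0), g(1), … for moves {3, 5}:
g(0) = mex{} = 0
g(1) = mex{} = 0
g(2) = mex{} = 0
g(3) = mex{0} = 1
g(4) = mex{0} = 1
g(5) = mex{0} = 1
g(6) = mex{0,1} = 2
g(7) = mex{0,1} = 2
g(8) = mex{1} = 0
g(9) = mex{1,2} = 0
g(10) = mex{1,2} = 0
g(11) = mex{0,2} = 1
g(12) = mex{0,2} = 1
g(13) = mex{0} = 1
So g(13) = 1.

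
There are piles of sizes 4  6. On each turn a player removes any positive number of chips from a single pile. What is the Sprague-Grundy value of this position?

2

Nim-sum: 4 ^ 6 = 2.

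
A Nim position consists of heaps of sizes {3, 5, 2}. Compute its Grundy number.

4

Nim-sum: 3 XOR 5 XOR 2 = 4.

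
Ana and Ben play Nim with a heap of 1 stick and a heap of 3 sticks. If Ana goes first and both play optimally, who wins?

Ana wins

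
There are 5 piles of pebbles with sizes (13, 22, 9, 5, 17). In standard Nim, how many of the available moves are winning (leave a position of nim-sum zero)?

3

Nim-sum: 13 XOR 22 XOR 9 XOR 5 XOR 17 = 6.
The overall nim-sum is X = 6. A pile of size p has a winning move iff p XOR X < p (reduce it to p XOR X).
  13: 13 XOR 6 = 11 < 13 — winning move (to 11).
  22: 22 XOR 6 = 16 < 22 — winning move (to 16).
  9: 9 XOR 6 = 15 ≥ 9 — no move.
  5: 5 XOR 6 = 3 < 5 — winning move (to 3).
  17: 17 XOR 6 = 23 ≥ 17 — no move.
That gives 3 winning moves.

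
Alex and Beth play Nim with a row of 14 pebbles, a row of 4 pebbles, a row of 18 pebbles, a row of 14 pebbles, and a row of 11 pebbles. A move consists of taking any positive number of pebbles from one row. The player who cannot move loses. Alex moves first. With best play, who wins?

Write each in binary and XOR column by column:
  01110  (14)
  00100  (4)
  10010  (18)
  01110  (14)
  01011  (11)
  -----
  11101  (29)
The nim-sum is 29 ≠ 0, so this is an N-position: the player to move can win; Alex has a winning move.

Alex wins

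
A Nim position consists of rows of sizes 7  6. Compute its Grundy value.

1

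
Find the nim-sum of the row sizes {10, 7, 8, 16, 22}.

Compute the nim-sum pairwise:
10 ^ 7 = 13
13 ^ 8 = 5
5 ^ 16 = 21
21 ^ 22 = 3

3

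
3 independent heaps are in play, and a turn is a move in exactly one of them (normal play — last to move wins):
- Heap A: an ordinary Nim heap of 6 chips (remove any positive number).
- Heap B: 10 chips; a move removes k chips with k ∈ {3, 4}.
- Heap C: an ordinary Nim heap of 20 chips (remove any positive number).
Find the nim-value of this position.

19

Heap A is a plain Nim heap of size 6, so its Grundy value is 6.
Build the Grundy sequence for heap B with g(k) = mex{g(k−s) : s ∈ {3, 4}, s ≤ k}:
g(0) = mex{} = 0
g(1) = mex{} = 0
g(2) = mex{} = 0
g(3) = mex{0} = 1
g(4) = mex{0} = 1
g(5) = mex{0} = 1
g(6) = mex{0,1} = 2
g(7) = mex{1} = 0
g(8) = mex{1} = 0
g(9) = mex{1,2} = 0
g(10) = mex{0,2} = 1
So g(10) = 1.
Heap C is a plain Nim heap of size 20, so its Grundy value is 20.
By the Sprague-Grundy theorem, the Grundy value of a sum of independent games is the XOR of the component values.
Combined value = 6 ⊕ 1 ⊕ 20 = 19.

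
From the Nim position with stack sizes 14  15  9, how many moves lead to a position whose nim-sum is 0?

3

Compute the nim-sum pairwise:
14 ⊕ 15 = 1
1 ⊕ 9 = 8
The overall nim-sum is X = 8. A stack of size p has a winning move iff p XOR X < p (reduce it to p XOR X).
  14: 14 XOR 8 = 6 < 14 — winning move (to 6).
  15: 15 XOR 8 = 7 < 15 — winning move (to 7).
  9: 9 XOR 8 = 1 < 9 — winning move (to 1).
That gives 3 winning moves.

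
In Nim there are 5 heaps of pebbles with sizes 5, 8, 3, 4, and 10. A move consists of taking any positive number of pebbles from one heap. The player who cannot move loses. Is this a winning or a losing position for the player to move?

Losing position

Bitwise XOR of the heap sizes:
  0101  (5)
  1000  (8)
  0011  (3)
  0100  (4)
  1010  (10)
  ----
  0000  (0)
The nim-sum is 0, so this is a P-position: the player to move is in a losing position under optimal play.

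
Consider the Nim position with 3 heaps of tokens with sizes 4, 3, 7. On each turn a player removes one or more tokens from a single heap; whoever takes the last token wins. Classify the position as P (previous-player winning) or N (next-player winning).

Nim-sum: 4 ^ 3 ^ 7 = 0.
The nim-sum is 0, so this is a P-position: the player to move is in a losing position under optimal play.

P-position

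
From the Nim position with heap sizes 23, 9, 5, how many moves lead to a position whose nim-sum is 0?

Nim-sum: 23 ^ 9 ^ 5 = 27.
The overall nim-sum is X = 27. A heap of size p has a winning move iff p XOR X < p (reduce it to p XOR X).
  23: 23 XOR 27 = 12 < 23 — winning move (to 12).
  9: 9 XOR 27 = 18 ≥ 9 — no move.
  5: 5 XOR 27 = 30 ≥ 5 — no move.
That gives 1 winning move.

1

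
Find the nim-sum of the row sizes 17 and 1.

16

Nim-sum: 17 ⊕ 1 = 16.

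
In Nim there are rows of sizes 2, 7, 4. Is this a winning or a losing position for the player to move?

Nim-sum: 2 XOR 7 XOR 4 = 1.
The nim-sum is 1 ≠ 0, so this is an N-position: the player to move can win.

Winning position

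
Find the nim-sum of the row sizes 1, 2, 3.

In binary:
  01  (1)
  10  (2)
  11  (3)
  --
  00  (0)

0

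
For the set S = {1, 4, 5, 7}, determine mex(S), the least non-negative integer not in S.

0

0 is not in the set, so the mex is 0.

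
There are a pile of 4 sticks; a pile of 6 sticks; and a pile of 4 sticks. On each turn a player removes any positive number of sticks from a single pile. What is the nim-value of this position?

Nim-sum: 4 XOR 6 XOR 4 = 6.

6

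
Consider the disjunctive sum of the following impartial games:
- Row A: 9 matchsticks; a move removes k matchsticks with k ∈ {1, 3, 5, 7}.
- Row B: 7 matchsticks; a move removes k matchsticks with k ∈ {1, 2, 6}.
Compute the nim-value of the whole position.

Build the Grundy sequence for row A with g(k) = mex{g(k−s) : s ∈ {1, 3, 5, 7}, s ≤ k}:
g(0) = mex{} = 0
g(1) = mex{0} = 1
g(2) = mex{1} = 0
g(3) = mex{0} = 1
g(4) = mex{1} = 0
g(5) = mex{0} = 1
g(6) = mex{1} = 0
g(7) = mex{0} = 1
g(8) = mex{1} = 0
g(9) = mex{0} = 1
So g(9) = 1.
Grundy values for row B (subtraction set {1, 2, 6}):
g(0) = mex{} = 0
g(1) = mex{0} = 1
g(2) = mex{0,1} = 2
g(3) = mex{1,2} = 0
g(4) = mex{0,2} = 1
g(5) = mex{0,1} = 2
g(6) = mex{0,1,2} = 3
g(7) = mex{1,2,3} = 0
So g(7) = 0.
The value of a disjunctive sum is the nim-sum of the parts.
Combined value = 1 ⊕ 0 = 1.

1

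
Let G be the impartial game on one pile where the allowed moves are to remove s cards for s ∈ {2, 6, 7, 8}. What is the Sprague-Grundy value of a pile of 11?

3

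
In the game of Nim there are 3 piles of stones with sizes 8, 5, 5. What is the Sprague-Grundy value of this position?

Compute the nim-sum pairwise:
8 ⊕ 5 = 13
13 ⊕ 5 = 8

8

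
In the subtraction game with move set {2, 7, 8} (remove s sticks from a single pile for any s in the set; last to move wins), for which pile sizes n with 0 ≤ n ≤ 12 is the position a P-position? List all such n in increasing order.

0, 1, 4, 5, 10

Build the Grundy sequence with g(k) = mex{g(k−s) : s ∈ {2, 7, 8}, s ≤ k}:
g(0) = mex{} = 0
g(1) = mex{} = 0
g(2) = mex{0} = 1
g(3) = mex{0} = 1
g(4) = mex{1} = 0
g(5) = mex{1} = 0
g(6) = mex{0} = 1
g(7) = mex{0} = 1
g(8) = mex{0,1} = 2
g(9) = mex{0,1} = 2
g(10) = mex{1,2} = 0
g(11) = mex{0,1,2} = 3
g(12) = mex{0} = 1
The P-positions (g = 0) in 0..12 are 0, 1, 4, 5, 10.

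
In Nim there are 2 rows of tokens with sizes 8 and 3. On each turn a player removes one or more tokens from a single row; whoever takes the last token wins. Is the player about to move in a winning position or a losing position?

Compute the nim-sum pairwise:
8 XOR 3 = 11
The nim-sum is 11 ≠ 0, so this is an N-position: the player to move can win.

Winning position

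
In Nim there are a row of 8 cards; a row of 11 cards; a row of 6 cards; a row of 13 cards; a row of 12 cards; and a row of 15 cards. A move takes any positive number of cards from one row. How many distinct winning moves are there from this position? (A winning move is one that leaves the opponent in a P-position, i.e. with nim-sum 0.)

5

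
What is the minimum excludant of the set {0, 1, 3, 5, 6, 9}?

2

The values 0, 1 are all present; 2 is the first non-negative integer missing from the set.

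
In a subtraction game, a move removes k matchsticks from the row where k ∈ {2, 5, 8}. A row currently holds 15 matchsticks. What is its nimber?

2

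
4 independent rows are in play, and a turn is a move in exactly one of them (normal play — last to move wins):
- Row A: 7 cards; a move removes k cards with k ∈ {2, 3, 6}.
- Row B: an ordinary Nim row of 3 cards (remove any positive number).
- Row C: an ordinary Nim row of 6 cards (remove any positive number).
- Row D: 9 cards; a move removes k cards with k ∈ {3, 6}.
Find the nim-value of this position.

4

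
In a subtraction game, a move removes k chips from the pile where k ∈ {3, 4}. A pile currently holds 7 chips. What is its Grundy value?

0

Grundy values for subtraction set {3, 4}:
g(0) = mex{} = 0
g(1) = mex{} = 0
g(2) = mex{} = 0
g(3) = mex{0} = 1
g(4) = mex{0} = 1
g(5) = mex{0} = 1
g(6) = mex{0,1} = 2
g(7) = mex{1} = 0
So g(7) = 0.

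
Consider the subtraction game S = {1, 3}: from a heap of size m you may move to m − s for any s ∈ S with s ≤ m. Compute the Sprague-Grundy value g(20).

Compute g(0), g(1), … for moves {1, 3}:
k:     0  1  2  3  4  5  6  7  8  9 10 11 12 13 14 15 16 17 18 19 20
g(k):  0  1  0  1  0  1  0  1  0  1  0  1  0  1  0  1  0  1  0  1  0
So g(20) = 0.

0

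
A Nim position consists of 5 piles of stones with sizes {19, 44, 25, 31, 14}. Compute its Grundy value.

Compute the nim-sum pairwise:
19 XOR 44 = 63
63 XOR 25 = 38
38 XOR 31 = 57
57 XOR 14 = 55

55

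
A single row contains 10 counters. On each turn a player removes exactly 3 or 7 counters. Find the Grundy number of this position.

0

Grundy values for subtraction set {3, 7}:
k:     0  1  2  3  4  5  6  7  8  9 10
g(k):  0  0  0  1  1  1  0  2  2  1  0
So g(10) = 0.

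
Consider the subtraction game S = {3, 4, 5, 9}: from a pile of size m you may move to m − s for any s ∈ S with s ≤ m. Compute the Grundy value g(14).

Grundy values for subtraction set {3, 4, 5, 9}:
g(0) = mex{} = 0
g(1) = mex{} = 0
g(2) = mex{} = 0
g(3) = mex{0} = 1
g(4) = mex{0} = 1
g(5) = mex{0} = 1
g(6) = mex{0,1} = 2
g(7) = mex{0,1} = 2
g(8) = mex{1} = 0
g(9) = mex{0,1,2} = 3
g(10) = mex{0,1,2} = 3
g(11) = mex{0,2} = 1
g(12) = mex{0,1,2,3} = 4
g(13) = mex{0,1,3} = 2
g(14) = mex{1,3} = 0
So g(14) = 0.

0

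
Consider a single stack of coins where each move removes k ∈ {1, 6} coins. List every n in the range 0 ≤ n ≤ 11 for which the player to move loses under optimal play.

0, 2, 4, 7, 9, 11

Compute g(0), g(1), … for moves {1, 6}:
g(0) = mex{} = 0
g(1) = mex{0} = 1
g(2) = mex{1} = 0
g(3) = mex{0} = 1
g(4) = mex{1} = 0
g(5) = mex{0} = 1
g(6) = mex{0,1} = 2
g(7) = mex{1,2} = 0
g(8) = mex{0} = 1
g(9) = mex{1} = 0
g(10) = mex{0} = 1
g(11) = mex{1} = 0
The P-positions (g = 0) in 0..11 are 0, 2, 4, 7, 9, 11.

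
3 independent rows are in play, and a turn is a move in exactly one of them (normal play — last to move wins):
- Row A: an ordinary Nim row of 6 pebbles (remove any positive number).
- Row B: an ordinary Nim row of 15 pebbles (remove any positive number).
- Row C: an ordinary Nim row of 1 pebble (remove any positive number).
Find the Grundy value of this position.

8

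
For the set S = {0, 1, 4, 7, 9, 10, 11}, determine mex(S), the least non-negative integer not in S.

The values 0, 1 are all present; 2 is the first non-negative integer missing from the set.

2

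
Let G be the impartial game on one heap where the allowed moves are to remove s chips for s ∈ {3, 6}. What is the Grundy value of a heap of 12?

1

Grundy values for subtraction set {3, 6}:
g(0) = mex{} = 0
g(1) = mex{} = 0
g(2) = mex{} = 0
g(3) = mex{0} = 1
g(4) = mex{0} = 1
g(5) = mex{0} = 1
g(6) = mex{0,1} = 2
g(7) = mex{0,1} = 2
g(8) = mex{0,1} = 2
g(9) = mex{1,2} = 0
g(10) = mex{1,2} = 0
g(11) = mex{1,2} = 0
g(12) = mex{0,2} = 1
So g(12) = 1.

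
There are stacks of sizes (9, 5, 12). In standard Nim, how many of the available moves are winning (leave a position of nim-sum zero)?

Write each in binary and XOR column by column:
  1001  (9)
  0101  (5)
  1100  (12)
  ----
  0000  (0)
The nim-sum is already 0, so every move leaves a nonzero nim-sum — there are no winning moves.

0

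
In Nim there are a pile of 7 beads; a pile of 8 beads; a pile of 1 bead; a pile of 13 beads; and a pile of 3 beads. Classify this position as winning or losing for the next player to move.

Compute the nim-sum pairwise:
7 XOR 8 = 15
15 XOR 1 = 14
14 XOR 13 = 3
3 XOR 3 = 0
The nim-sum is 0, so this is a P-position: the player to move is in a losing position under optimal play.

Losing position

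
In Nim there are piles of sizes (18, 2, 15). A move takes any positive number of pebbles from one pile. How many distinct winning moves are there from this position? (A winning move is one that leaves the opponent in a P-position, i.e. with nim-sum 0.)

Nim-sum: 18 ⊕ 2 ⊕ 15 = 31.
The overall nim-sum is X = 31. A pile of size p has a winning move iff p XOR X < p (reduce it to p XOR X).
  18: 18 XOR 31 = 13 < 18 — winning move (to 13).
  2: 2 XOR 31 = 29 ≥ 2 — no move.
  15: 15 XOR 31 = 16 ≥ 15 — no move.
That gives 1 winning move.

1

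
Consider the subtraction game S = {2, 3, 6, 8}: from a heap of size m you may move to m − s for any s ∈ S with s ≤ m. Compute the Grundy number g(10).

Grundy values for subtraction set {2, 3, 6, 8}:
k:     0  1  2  3  4  5  6  7  8  9 10
g(k):  0  0  1  1  2  0  3  1  2  2  0
So g(10) = 0.

0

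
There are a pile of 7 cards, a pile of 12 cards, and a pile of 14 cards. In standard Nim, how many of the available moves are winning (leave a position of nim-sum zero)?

3

Compute the nim-sum pairwise:
7 ⊕ 12 = 11
11 ⊕ 14 = 5
The overall nim-sum is X = 5. A pile of size p has a winning move iff p XOR X < p (reduce it to p XOR X).
  7: 7 XOR 5 = 2 < 7 — winning move (to 2).
  12: 12 XOR 5 = 9 < 12 — winning move (to 9).
  14: 14 XOR 5 = 11 < 14 — winning move (to 11).
That gives 3 winning moves.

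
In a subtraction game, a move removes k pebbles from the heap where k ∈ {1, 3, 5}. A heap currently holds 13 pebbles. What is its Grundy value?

1

Grundy values for subtraction set {1, 3, 5}:
k:     0  1  2  3  4  5  6  7  8  9 10 11 12 13
g(k):  0  1  0  1  0  1  0  1  0  1  0  1  0  1
So g(13) = 1.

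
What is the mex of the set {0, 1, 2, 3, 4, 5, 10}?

6

The values 0, 1, 2, 3, 4, 5 are all present; 6 is the first non-negative integer missing from the set.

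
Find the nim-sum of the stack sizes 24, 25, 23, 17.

7

Nim-sum: 24 ^ 25 ^ 23 ^ 17 = 7.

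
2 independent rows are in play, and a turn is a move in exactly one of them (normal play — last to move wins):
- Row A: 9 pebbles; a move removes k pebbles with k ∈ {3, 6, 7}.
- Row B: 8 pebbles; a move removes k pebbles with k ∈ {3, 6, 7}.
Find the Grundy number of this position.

For row A, compute g(0), g(1), … with moves {3, 6, 7}:
g(0) = mex{} = 0
g(1) = mex{} = 0
g(2) = mex{} = 0
g(3) = mex{0} = 1
g(4) = mex{0} = 1
g(5) = mex{0} = 1
g(6) = mex{0,1} = 2
g(7) = mex{0,1} = 2
g(8) = mex{0,1} = 2
g(9) = mex{0,1,2} = 3
So g(9) = 3.
Grundy values for row B (subtraction set {3, 6, 7}):
g(0) = mex{} = 0
g(1) = mex{} = 0
g(2) = mex{} = 0
g(3) = mex{0} = 1
g(4) = mex{0} = 1
g(5) = mex{0} = 1
g(6) = mex{0,1} = 2
g(7) = mex{0,1} = 2
g(8) = mex{0,1} = 2
So g(8) = 2.
The value of a disjunctive sum is the nim-sum of the parts.
Combined value = 3 XOR 2 = 1.

1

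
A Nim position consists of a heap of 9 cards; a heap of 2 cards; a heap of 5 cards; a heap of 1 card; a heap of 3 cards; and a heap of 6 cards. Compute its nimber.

10

Nim-sum: 9 XOR 2 XOR 5 XOR 1 XOR 3 XOR 6 = 10.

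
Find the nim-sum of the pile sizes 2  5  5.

2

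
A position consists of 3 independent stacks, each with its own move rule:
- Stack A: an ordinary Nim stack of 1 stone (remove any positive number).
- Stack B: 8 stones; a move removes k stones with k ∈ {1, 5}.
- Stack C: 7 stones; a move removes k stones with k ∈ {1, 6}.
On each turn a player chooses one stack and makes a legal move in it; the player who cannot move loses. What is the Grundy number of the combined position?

Stack A is a plain Nim stack of size 1, so its Grundy value is 1.
Build the Grundy sequence for stack B with g(k) = mex{g(k−s) : s ∈ {1, 5}, s ≤ k}:
k:     0  1  2  3  4  5  6  7  8
g(k):  0  1  0  1  0  1  0  1  0
So g(8) = 0.
For stack C, compute g(0), g(1), … with moves {1, 6}:
g(0) = mex{} = 0
g(1) = mex{0} = 1
g(2) = mex{1} = 0
g(3) = mex{0} = 1
g(4) = mex{1} = 0
g(5) = mex{0} = 1
g(6) = mex{0,1} = 2
g(7) = mex{1,2} = 0
So g(7) = 0.
By the Sprague-Grundy theorem, the Grundy value of a sum of independent games is the XOR of the component values.
Combined value = 1 ⊕ 0 ⊕ 0 = 1.

1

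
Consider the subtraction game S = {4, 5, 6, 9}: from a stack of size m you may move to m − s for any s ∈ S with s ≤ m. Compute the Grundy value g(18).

1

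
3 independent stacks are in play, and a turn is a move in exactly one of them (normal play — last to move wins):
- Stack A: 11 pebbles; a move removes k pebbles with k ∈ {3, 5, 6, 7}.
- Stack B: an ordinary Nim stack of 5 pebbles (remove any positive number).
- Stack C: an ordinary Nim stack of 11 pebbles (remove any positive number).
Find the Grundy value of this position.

Grundy values for stack A (subtraction set {3, 5, 6, 7}):
k:     0  1  2  3  4  5  6  7  8  9 10 11
g(k):  0  0  0  1  1  1  2  2  2  3  0  0
So g(11) = 0.
Stack B is a plain Nim stack of size 5, so its Grundy value is 5.
Stack C is a plain Nim stack of size 11, so its Grundy value is 11.
The value of a disjunctive sum is the nim-sum of the parts.
Combined value = 0 ⊕ 5 ⊕ 11 = 14.

14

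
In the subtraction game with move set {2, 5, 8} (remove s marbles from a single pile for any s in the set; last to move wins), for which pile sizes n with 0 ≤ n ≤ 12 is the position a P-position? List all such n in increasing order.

0, 1, 4, 7, 10, 11

Compute g(0), g(1), … for moves {2, 5, 8}:
k:     0  1  2  3  4  5  6  7  8  9 10 11 12
g(k):  0  0  1  1  0  2  1  0  2  1  0  0  1
The P-positions (g = 0) in 0..12 are 0, 1, 4, 7, 10, 11.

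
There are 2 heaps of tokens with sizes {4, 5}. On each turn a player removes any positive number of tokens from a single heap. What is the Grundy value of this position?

In binary:
  100  (4)
  101  (5)
  ---
  001  (1)

1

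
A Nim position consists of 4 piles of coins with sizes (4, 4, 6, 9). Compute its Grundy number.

Compute the nim-sum pairwise:
4 ⊕ 4 = 0
0 ⊕ 6 = 6
6 ⊕ 9 = 15

15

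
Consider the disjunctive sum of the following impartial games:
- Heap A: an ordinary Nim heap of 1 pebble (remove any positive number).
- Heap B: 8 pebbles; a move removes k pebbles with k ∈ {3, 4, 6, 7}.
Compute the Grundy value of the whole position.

3

Heap A is a plain Nim heap of size 1, so its Grundy value is 1.
Grundy values for heap B (subtraction set {3, 4, 6, 7}):
g(0) = mex{} = 0
g(1) = mex{} = 0
g(2) = mex{} = 0
g(3) = mex{0} = 1
g(4) = mex{0} = 1
g(5) = mex{0} = 1
g(6) = mex{0,1} = 2
g(7) = mex{0,1} = 2
g(8) = mex{0,1} = 2
So g(8) = 2.
By the Sprague-Grundy theorem, the Grundy value of a sum of independent games is the XOR of the component values.
Combined value = 1 ⊕ 2 = 3.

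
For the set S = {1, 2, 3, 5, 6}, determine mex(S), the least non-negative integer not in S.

0 is not in the set, so the mex is 0.

0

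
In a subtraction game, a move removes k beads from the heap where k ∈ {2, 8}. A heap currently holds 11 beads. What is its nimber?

Build the Grundy sequence with g(k) = mex{g(k−s) : s ∈ {2, 8}, s ≤ k}:
k:     0  1  2  3  4  5  6  7  8  9 10 11
g(k):  0  0  1  1  0  0  1  1  2  2  0  0
So g(11) = 0.

0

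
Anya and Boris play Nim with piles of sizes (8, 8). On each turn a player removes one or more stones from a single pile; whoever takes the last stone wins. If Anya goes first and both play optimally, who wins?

Boris wins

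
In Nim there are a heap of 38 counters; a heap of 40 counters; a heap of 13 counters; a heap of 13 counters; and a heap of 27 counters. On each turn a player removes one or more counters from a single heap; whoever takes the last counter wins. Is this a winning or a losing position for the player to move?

Winning position

Compute the nim-sum pairwise:
38 ⊕ 40 = 14
14 ⊕ 13 = 3
3 ⊕ 13 = 14
14 ⊕ 27 = 21
The nim-sum is 21 ≠ 0, so this is an N-position: the player to move can win.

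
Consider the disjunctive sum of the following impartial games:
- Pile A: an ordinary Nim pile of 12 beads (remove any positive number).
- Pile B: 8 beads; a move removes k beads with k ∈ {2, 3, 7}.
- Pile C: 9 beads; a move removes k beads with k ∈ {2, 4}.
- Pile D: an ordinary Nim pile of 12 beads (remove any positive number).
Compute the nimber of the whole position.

0

Pile A is a plain Nim pile of size 12, so its Grundy value is 12.
Grundy values for pile B (subtraction set {2, 3, 7}):
k:     0  1  2  3  4  5  6  7  8
g(k):  0  0  1  1  2  0  0  1  1
So g(8) = 1.
Grundy values for pile C (subtraction set {2, 4}):
g(0) = mex{} = 0
g(1) = mex{} = 0
g(2) = mex{0} = 1
g(3) = mex{0} = 1
g(4) = mex{0,1} = 2
g(5) = mex{0,1} = 2
g(6) = mex{1,2} = 0
g(7) = mex{1,2} = 0
g(8) = mex{0,2} = 1
g(9) = mex{0,2} = 1
So g(9) = 1.
Pile D is a plain Nim pile of size 12, so its Grundy value is 12.
By the Sprague-Grundy theorem, the Grundy value of a sum of independent games is the XOR of the component values.
Combined value = 12 XOR 1 XOR 1 XOR 12 = 0.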